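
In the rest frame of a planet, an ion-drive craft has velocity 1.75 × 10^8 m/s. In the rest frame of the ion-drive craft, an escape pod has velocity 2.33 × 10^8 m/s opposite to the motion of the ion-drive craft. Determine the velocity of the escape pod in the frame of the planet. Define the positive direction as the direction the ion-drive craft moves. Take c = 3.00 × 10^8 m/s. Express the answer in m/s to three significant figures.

-1.06 × 10^8 m/s

In units of c (dividing by 3.00 × 10^8 m/s): v = 0.583, u' = -0.777.
u = (u' + v)/(1 + u'v/c²):
u = (-0.777 + 0.583) / (1 + (-0.777)·0.583) = -0.1933/0.5469 = -0.3535
(Galilean addition would give -0.193c.)
Converting back: u = -0.3535 × 3.00 × 10^8 m/s.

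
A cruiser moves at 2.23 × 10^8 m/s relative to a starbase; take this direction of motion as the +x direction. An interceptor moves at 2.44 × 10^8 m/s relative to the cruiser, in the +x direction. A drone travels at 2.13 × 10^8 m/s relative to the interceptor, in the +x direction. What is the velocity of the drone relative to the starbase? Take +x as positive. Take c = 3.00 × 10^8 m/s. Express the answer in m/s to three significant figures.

Apply u = (u' + v)/(1 + u'v/c²) successively, working outward toward the starbase.
(Dividing each given speed by c = 3.00 × 10^8 m/s to work in units of c.)
Start: velocity of the cruiser relative to the starbase = 0.7433c.
Compose with the interceptor (u' = 0.813 in the cruiser frame): u_1 = (0.813 + 0.743) / (1 + 0.813·0.743) = 1.5567/1.6046 = 0.9701.
Compose with the drone (u' = 0.710 in the interceptor frame): u_2 = (0.710 + 0.970) / (1 + 0.710·0.970) = 1.6801/1.6888 = 0.9949.
So u = 0.9949 × 3.00 × 10^8 m/s.

2.98 × 10^8 m/s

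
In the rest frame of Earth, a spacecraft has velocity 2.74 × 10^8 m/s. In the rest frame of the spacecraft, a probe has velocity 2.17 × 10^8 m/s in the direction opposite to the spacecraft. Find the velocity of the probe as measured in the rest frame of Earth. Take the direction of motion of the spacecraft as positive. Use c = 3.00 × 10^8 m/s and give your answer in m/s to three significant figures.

+1.68 × 10^8 m/s

In units of c (dividing by 3.00 × 10^8 m/s): v = 0.913, u' = -0.723.
u = (u' + v)/(1 + u'v/c²):
u = (-0.723 + 0.913) / (1 + (-0.723)·0.913) = 0.1900/0.3394 = 0.5599
Converting back: u = 0.5599 × 3.00 × 10^8 m/s.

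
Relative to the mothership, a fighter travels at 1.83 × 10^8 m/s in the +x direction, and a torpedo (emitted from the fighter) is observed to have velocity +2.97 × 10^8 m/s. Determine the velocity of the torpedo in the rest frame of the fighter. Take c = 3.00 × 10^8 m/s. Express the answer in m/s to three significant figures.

+2.88 × 10^8 m/s

v = 0.610c, u = 0.990c.
Invert the composition law: u' = (u − v)/(1 − uv/c²).
u' = (0.990 − 0.610) / (1 − (0.990)(0.610)) = 0.3800/0.3961 = 0.9594.
u' = 0.9594 × 3.00 × 10^8 m/s.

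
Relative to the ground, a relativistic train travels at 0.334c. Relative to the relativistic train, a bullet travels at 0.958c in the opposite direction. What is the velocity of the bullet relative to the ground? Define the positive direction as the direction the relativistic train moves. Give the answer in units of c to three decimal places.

With v = 0.334 and u' = -0.958 (in units of c),
u = (u' + v)/(1 + u'v/c²):
u = (-0.958 + 0.334) / (1 + (-0.958)·0.334) = -0.6240/0.6800 = -0.9176
(Galilean addition would give -0.624c.)

-0.918c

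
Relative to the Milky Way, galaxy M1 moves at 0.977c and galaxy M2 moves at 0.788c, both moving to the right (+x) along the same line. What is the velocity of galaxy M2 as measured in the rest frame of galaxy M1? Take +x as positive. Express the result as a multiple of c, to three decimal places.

β_A = 0.977, β_B = 0.788.
Transform to A's frame with the inverse velocity-addition law: u' = (u − v)/(1 − uv/c²), taking u = β_B and v = β_A.
u' = (0.788 − 0.977) / (1 − (0.977)(0.788)) = -0.1890/0.2301 = -0.8213.

-0.821c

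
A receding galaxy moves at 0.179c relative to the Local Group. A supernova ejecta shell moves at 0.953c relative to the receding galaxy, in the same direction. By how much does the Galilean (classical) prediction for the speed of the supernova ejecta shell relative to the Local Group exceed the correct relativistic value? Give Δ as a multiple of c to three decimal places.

Δ = 0.165c

Galilean: u_cl = 0.953 + 0.179 = 1.1320.
Relativistic: u_rel = (0.953 + 0.179) / (1 + 0.953·0.179) = 1.1320/1.1706 = 0.9670.
Δ = 1.1320 − 0.9670 = 0.1650.
(The classical prediction exceeds c; the relativistic result does not.)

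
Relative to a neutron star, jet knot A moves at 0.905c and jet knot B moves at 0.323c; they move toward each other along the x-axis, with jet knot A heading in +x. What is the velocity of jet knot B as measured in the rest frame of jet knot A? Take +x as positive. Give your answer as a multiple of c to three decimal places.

β_A = 0.905, β_B = -0.323.
Transform to A's frame with the inverse velocity-addition law: u' = (u − v)/(1 − uv/c²), taking u = β_B and v = β_A.
u' = (-0.323 − 0.905) / (1 − (0.905)(-0.323)) = -1.2280/1.2923 = -0.9502.

-0.950c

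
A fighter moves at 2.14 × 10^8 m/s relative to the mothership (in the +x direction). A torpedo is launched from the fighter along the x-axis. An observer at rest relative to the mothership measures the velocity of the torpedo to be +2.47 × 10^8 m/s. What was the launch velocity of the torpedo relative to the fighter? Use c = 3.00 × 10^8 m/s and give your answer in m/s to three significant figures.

v = 0.713c, u = 0.823c.
Invert the composition law: u' = (u − v)/(1 − uv/c²).
u' = (0.823 − 0.713) / (1 − (0.823)(0.713)) = 0.1100/0.4127 = 0.2665.
u' = 0.2665 × 3.00 × 10^8 m/s.

+8.00 × 10^7 m/s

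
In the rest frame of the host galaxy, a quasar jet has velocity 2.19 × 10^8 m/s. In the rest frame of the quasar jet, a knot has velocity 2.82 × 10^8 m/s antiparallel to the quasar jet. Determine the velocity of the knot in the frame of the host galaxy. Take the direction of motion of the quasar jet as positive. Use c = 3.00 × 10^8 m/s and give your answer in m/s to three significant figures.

In units of c (dividing by 3.00 × 10^8 m/s): v = 0.730, u' = -0.940.
u = (u' + v)/(1 + u'v/c²):
u = (-0.940 + 0.730) / (1 + (-0.940)·0.730) = -0.2100/0.3138 = -0.6692
(Galilean addition would give -0.210c.)
Converting back: u = -0.6692 × 3.00 × 10^8 m/s.

-2.01 × 10^8 m/s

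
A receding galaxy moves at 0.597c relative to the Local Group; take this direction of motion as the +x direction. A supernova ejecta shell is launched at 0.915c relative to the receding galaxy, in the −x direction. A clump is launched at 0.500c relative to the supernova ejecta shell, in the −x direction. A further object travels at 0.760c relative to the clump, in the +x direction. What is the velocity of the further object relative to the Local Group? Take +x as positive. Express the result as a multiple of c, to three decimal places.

-0.399c

Apply u = (u' + v)/(1 + u'v/c²) successively, working outward toward the Local Group.
Start: velocity of the receding galaxy relative to the Local Group = 0.5970c.
Compose with the supernova ejecta shell (u' = -0.915 in the receding galaxy frame): u_1 = (-0.915 + 0.597) / (1 + (-0.915)·0.597) = -0.3180/0.4537 = -0.7008.
Compose with the clump (u' = -0.500 in the supernova ejecta shell frame): u_2 = (-0.500 + (-0.701)) / (1 + (-0.500)·(-0.701)) = -1.2008/1.3504 = -0.8892.
Compose with the further object (u' = 0.760 in the clump frame): u_3 = (0.760 + (-0.889)) / (1 + 0.760·(-0.889)) = -0.1292/0.3242 = -0.3986.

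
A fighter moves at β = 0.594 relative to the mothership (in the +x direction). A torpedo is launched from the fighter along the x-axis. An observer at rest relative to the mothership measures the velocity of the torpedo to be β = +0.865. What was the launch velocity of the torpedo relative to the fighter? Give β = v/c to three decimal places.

Invert the composition law: u' = (u − v)/(1 − uv/c²).
u' = (0.865 − 0.594) / (1 − (0.865)(0.594)) = 0.2710/0.4862 = 0.5574.

β = +0.557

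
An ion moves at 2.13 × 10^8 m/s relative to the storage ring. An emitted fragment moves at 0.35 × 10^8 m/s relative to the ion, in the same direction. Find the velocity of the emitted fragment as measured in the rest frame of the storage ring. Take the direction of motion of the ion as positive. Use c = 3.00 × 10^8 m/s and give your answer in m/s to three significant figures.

2.29 × 10^8 m/s

In units of c (dividing by 3.00 × 10^8 m/s): v = 0.710, u' = 0.117.
u = (u' + v)/(1 + u'v/c²):
u = (0.117 + 0.710) / (1 + 0.117·0.710) = 0.8267/1.0828 = 0.7634
Converting back: u = 0.7634 × 3.00 × 10^8 m/s.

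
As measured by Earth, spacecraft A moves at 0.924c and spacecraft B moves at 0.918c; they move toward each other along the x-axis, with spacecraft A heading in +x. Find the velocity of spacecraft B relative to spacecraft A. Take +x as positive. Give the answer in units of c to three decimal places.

β_A = 0.924, β_B = -0.918.
Transform to A's frame with the inverse velocity-addition law: u' = (u − v)/(1 − uv/c²), taking u = β_B and v = β_A.
u' = (-0.918 − 0.924) / (1 − (0.924)(-0.918)) = -1.8420/1.8482 = -0.9966.

-0.997c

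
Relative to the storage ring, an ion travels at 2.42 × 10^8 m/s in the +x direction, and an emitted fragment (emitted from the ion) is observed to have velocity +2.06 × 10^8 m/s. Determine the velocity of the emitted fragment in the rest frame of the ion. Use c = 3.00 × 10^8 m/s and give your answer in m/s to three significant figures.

v = 0.807c, u = 0.687c.
Invert the composition law: u' = (u − v)/(1 − uv/c²).
u' = (0.687 − 0.807) / (1 − (0.687)(0.807)) = -0.1200/0.4461 = -0.2690.
u' = -0.2690 × 3.00 × 10^8 m/s.

-8.07 × 10^7 m/s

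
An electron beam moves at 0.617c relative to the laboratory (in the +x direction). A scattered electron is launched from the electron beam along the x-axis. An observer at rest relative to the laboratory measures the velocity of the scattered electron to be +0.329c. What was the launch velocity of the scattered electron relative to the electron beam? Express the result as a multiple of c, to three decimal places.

Invert the composition law: u' = (u − v)/(1 − uv/c²).
u' = (0.329 − 0.617) / (1 − (0.329)(0.617)) = -0.2880/0.7970 = -0.3614.

-0.361c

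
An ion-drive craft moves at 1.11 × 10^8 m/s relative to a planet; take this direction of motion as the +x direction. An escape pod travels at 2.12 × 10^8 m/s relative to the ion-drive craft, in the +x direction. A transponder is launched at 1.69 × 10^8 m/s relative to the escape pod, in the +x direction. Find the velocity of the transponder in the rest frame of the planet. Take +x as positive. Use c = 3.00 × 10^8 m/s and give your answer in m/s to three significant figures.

2.87 × 10^8 m/s

Apply u = (u' + v)/(1 + u'v/c²) successively, working outward toward the planet.
(Dividing each given speed by c = 3.00 × 10^8 m/s to work in units of c.)
Start: velocity of the ion-drive craft relative to the planet = 0.3700c.
Compose with the escape pod (u' = 0.707 in the ion-drive craft frame): u_1 = (0.707 + 0.370) / (1 + 0.707·0.370) = 1.0767/1.2615 = 0.8535.
Compose with the transponder (u' = 0.563 in the escape pod frame): u_2 = (0.563 + 0.854) / (1 + 0.563·0.854) = 1.4168/1.4808 = 0.9568.
So u = 0.9568 × 3.00 × 10^8 m/s.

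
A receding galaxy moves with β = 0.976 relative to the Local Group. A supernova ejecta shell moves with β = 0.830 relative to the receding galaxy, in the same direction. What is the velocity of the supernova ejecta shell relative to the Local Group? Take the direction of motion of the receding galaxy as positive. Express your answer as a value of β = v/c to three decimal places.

With v = 0.976 and u' = 0.830 (in units of c),
u = (u' + v)/(1 + u'v/c²):
u = (0.830 + 0.976) / (1 + 0.830·0.976) = 1.8060/1.8101 = 0.9977

β = 0.998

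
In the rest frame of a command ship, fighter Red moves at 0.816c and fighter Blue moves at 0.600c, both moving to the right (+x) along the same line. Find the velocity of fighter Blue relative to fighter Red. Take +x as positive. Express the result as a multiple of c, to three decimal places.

-0.423c

β_A = 0.816, β_B = 0.600.
Transform to A's frame with the inverse velocity-addition law: u' = (u − v)/(1 − uv/c²), taking u = β_B and v = β_A.
u' = (0.600 − 0.816) / (1 − (0.816)(0.600)) = -0.2160/0.5104 = -0.4232.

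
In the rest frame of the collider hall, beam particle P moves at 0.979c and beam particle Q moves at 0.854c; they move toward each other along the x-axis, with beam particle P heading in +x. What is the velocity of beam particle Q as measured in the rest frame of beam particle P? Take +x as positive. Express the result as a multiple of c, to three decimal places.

-0.998c

β_A = 0.979, β_B = -0.854.
Transform to A's frame with the inverse velocity-addition law: u' = (u − v)/(1 − uv/c²), taking u = β_B and v = β_A.
u' = (-0.854 − 0.979) / (1 − (0.979)(-0.854)) = -1.8330/1.8361 = -0.9983.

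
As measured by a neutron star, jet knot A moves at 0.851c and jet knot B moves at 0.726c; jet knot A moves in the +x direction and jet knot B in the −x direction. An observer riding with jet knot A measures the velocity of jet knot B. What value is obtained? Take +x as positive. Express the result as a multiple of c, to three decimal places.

-0.975c

β_A = 0.851, β_B = -0.726.
Transform to A's frame with the inverse velocity-addition law: u' = (u − v)/(1 − uv/c²), taking u = β_B and v = β_A.
u' = (-0.726 − 0.851) / (1 − (0.851)(-0.726)) = -1.5770/1.6178 = -0.9748.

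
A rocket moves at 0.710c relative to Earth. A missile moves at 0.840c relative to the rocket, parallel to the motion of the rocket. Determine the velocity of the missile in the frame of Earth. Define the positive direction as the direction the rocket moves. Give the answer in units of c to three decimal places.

With v = 0.710 and u' = 0.840 (in units of c),
u = (u' + v)/(1 + u'v/c²):
u = (0.840 + 0.710) / (1 + 0.840·0.710) = 1.5500/1.5964 = 0.9709

0.971c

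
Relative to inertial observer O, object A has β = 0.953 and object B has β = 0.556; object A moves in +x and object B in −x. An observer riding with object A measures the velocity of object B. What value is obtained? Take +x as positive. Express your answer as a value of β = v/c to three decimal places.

β_A = 0.953, β_B = -0.556.
Transform to A's frame with the inverse velocity-addition law: u' = (u − v)/(1 − uv/c²), taking u = β_B and v = β_A.
u' = (-0.556 − 0.953) / (1 − (0.953)(-0.556)) = -1.5090/1.5299 = -0.9864.

β = -0.986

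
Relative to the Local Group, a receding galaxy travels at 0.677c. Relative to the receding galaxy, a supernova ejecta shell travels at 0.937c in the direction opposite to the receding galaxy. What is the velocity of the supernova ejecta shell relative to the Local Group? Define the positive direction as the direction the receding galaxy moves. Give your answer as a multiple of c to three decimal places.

With v = 0.677 and u' = -0.937 (in units of c),
u = (u' + v)/(1 + u'v/c²):
u = (-0.937 + 0.677) / (1 + (-0.937)·0.677) = -0.2600/0.3657 = -0.7111

-0.711c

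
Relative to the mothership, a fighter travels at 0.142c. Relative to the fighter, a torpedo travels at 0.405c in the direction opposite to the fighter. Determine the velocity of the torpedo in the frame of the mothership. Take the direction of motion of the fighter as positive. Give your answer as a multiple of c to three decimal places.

With v = 0.142 and u' = -0.405 (in units of c),
u = (u' + v)/(1 + u'v/c²):
u = (-0.405 + 0.142) / (1 + (-0.405)·0.142) = -0.2630/0.9425 = -0.2790
(Galilean addition would give -0.263c.)

-0.279c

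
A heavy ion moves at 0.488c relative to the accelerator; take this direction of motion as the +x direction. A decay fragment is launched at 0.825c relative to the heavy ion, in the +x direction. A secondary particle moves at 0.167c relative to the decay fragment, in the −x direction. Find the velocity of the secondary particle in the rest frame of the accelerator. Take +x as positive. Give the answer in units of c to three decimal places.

Apply u = (u' + v)/(1 + u'v/c²) successively, working outward toward the accelerator.
Start: velocity of the heavy ion relative to the accelerator = 0.4880c.
Compose with the decay fragment (u' = 0.825 in the heavy ion frame): u_1 = (0.825 + 0.488) / (1 + 0.825·0.488) = 1.3130/1.4026 = 0.9361.
Compose with the secondary particle (u' = -0.167 in the decay fragment frame): u_2 = (-0.167 + 0.936) / (1 + (-0.167)·0.936) = 0.7691/0.8437 = 0.9116.

+0.912c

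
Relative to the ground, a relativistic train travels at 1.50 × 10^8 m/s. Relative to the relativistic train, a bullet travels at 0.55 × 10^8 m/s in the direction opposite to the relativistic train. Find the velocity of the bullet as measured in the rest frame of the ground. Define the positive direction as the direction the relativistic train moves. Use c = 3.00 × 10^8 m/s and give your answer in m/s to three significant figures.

+1.05 × 10^8 m/s

In units of c (dividing by 3.00 × 10^8 m/s): v = 0.500, u' = -0.183.
u = (u' + v)/(1 + u'v/c²):
u = (-0.183 + 0.500) / (1 + (-0.183)·0.500) = 0.3167/0.9083 = 0.3486
Converting back: u = 0.3486 × 3.00 × 10^8 m/s.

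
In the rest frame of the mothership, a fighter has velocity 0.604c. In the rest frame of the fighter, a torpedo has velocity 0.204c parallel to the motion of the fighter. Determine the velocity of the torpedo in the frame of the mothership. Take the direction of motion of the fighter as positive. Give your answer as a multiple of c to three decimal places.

With v = 0.604 and u' = 0.204 (in units of c),
u = (u' + v)/(1 + u'v/c²):
u = (0.204 + 0.604) / (1 + 0.204·0.604) = 0.8080/1.1232 = 0.7194

0.719c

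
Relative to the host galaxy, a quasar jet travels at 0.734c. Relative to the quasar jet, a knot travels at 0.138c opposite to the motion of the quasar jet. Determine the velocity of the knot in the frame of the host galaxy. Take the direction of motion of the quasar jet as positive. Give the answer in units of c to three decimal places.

With v = 0.734 and u' = -0.138 (in units of c),
u = (u' + v)/(1 + u'v/c²):
u = (-0.138 + 0.734) / (1 + (-0.138)·0.734) = 0.5960/0.8987 = 0.6632
(Galilean addition would give +0.596c.)

+0.663c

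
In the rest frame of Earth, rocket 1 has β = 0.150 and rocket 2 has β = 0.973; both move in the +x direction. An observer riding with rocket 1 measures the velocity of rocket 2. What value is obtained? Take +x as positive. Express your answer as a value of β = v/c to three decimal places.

β = +0.964

β_A = 0.150, β_B = 0.973.
Transform to A's frame with the inverse velocity-addition law: u' = (u − v)/(1 − uv/c²), taking u = β_B and v = β_A.
u' = (0.973 − 0.150) / (1 − (0.150)(0.973)) = 0.8230/0.8540 = 0.9636.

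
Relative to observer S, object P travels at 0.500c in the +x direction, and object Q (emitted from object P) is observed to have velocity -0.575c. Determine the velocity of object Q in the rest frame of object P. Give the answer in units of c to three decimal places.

Invert the composition law: u' = (u − v)/(1 − uv/c²).
u' = (-0.575 − 0.500) / (1 − (-0.575)(0.500)) = -1.0750/1.2875 = -0.8350.

-0.835c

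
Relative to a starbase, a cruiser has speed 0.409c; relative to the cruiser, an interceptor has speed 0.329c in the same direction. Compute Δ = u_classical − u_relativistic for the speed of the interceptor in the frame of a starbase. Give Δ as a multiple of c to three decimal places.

Δ = 0.088c

Galilean: u_cl = 0.329 + 0.409 = 0.7380.
Relativistic: u_rel = (0.329 + 0.409) / (1 + 0.329·0.409) = 0.7380/1.1346 = 0.6505.
Δ = 0.7380 − 0.6505 = 0.0875.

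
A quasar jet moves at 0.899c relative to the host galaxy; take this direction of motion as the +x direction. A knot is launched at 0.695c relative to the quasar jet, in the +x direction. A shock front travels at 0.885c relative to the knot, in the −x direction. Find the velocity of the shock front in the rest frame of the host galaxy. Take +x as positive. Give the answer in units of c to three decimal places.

+0.729c

Apply u = (u' + v)/(1 + u'v/c²) successively, working outward toward the host galaxy.
Start: velocity of the quasar jet relative to the host galaxy = 0.8990c.
Compose with the knot (u' = 0.695 in the quasar jet frame): u_1 = (0.695 + 0.899) / (1 + 0.695·0.899) = 1.5940/1.6248 = 0.9810.
Compose with the shock front (u' = -0.885 in the knot frame): u_2 = (-0.885 + 0.981) / (1 + (-0.885)·0.981) = 0.0960/0.1318 = 0.7288.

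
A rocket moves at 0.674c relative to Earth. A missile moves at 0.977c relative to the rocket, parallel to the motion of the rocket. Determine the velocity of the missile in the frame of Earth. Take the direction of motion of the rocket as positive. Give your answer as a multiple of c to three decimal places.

With v = 0.674 and u' = 0.977 (in units of c),
u = (u' + v)/(1 + u'v/c²):
u = (0.977 + 0.674) / (1 + 0.977·0.674) = 1.6510/1.6585 = 0.9955

0.995c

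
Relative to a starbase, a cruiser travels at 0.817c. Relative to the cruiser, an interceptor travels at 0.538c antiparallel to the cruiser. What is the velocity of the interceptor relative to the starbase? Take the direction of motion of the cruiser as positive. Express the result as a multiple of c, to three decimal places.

+0.498c

With v = 0.817 and u' = -0.538 (in units of c),
u = (u' + v)/(1 + u'v/c²):
u = (-0.538 + 0.817) / (1 + (-0.538)·0.817) = 0.2790/0.5605 = 0.4978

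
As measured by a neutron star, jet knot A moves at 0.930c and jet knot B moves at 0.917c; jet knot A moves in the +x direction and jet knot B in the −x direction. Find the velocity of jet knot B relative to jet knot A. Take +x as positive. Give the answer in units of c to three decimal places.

-0.997c

β_A = 0.930, β_B = -0.917.
Transform to A's frame with the inverse velocity-addition law: u' = (u − v)/(1 − uv/c²), taking u = β_B and v = β_A.
u' = (-0.917 − 0.930) / (1 − (0.930)(-0.917)) = -1.8470/1.8528 = -0.9969.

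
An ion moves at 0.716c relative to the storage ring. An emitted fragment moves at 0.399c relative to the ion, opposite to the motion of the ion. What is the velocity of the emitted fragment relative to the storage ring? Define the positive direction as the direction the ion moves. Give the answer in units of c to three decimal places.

With v = 0.716 and u' = -0.399 (in units of c),
u = (u' + v)/(1 + u'v/c²):
u = (-0.399 + 0.716) / (1 + (-0.399)·0.716) = 0.3170/0.7143 = 0.4438
(Galilean addition would give +0.317c.)

+0.444c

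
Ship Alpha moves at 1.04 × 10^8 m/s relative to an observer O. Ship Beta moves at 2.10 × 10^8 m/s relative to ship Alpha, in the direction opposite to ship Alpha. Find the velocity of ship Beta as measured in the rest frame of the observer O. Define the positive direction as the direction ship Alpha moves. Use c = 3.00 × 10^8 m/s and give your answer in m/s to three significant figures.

-1.40 × 10^8 m/s

In units of c (dividing by 3.00 × 10^8 m/s): v = 0.347, u' = -0.700.
u = (u' + v)/(1 + u'v/c²):
u = (-0.700 + 0.347) / (1 + (-0.700)·0.347) = -0.3533/0.7573 = -0.4665
(Galilean addition would give -0.353c.)
Converting back: u = -0.4665 × 3.00 × 10^8 m/s.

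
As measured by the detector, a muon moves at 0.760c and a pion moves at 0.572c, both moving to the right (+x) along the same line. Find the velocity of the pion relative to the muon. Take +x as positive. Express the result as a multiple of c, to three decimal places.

β_A = 0.760, β_B = 0.572.
Transform to A's frame with the inverse velocity-addition law: u' = (u − v)/(1 − uv/c²), taking u = β_B and v = β_A.
u' = (0.572 − 0.760) / (1 − (0.760)(0.572)) = -0.1880/0.5653 = -0.3326.

-0.333c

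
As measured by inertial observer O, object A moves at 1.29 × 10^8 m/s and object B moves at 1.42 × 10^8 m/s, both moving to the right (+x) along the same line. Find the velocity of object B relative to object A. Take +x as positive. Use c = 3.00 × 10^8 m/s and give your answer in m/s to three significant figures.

β_A = 0.430, β_B = 0.473 (dividing each by c = 3.00 × 10^8 m/s).
Transform to A's frame with the inverse velocity-addition law: u' = (u − v)/(1 − uv/c²), taking u = β_B and v = β_A.
u' = (0.473 − 0.430) / (1 − (0.430)(0.473)) = 0.0433/0.7965 = 0.0544.
u' = 0.0544 × 3.00 × 10^8 m/s.

+1.63 × 10^7 m/s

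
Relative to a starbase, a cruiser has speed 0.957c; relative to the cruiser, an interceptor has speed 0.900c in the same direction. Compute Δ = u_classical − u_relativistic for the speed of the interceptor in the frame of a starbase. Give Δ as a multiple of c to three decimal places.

Δ = 0.859c

Galilean: u_cl = 0.900 + 0.957 = 1.8570.
Relativistic: u_rel = (0.900 + 0.957) / (1 + 0.900·0.957) = 1.8570/1.8613 = 0.9977.
Δ = 1.8570 − 0.9977 = 0.8593.
(The classical prediction exceeds c; the relativistic result does not.)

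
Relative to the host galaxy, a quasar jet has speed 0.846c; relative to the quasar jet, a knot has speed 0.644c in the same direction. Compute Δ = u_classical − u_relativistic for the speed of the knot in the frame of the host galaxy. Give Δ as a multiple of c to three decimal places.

Galilean: u_cl = 0.644 + 0.846 = 1.4900.
Relativistic: u_rel = (0.644 + 0.846) / (1 + 0.644·0.846) = 1.4900/1.5448 = 0.9645.
Δ = 1.4900 − 0.9645 = 0.5255.
(The classical prediction exceeds c; the relativistic result does not.)

Δ = 0.525c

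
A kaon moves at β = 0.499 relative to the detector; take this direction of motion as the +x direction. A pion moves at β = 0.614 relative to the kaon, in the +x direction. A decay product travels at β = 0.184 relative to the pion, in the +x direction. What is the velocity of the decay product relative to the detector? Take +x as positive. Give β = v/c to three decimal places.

Apply u = (u' + v)/(1 + u'v/c²) successively, working outward toward the detector.
Start: velocity of the kaon relative to the detector = 0.4990c.
Compose with the pion (u' = 0.614 in the kaon frame): u_1 = (0.614 + 0.499) / (1 + 0.614·0.499) = 1.1130/1.3064 = 0.8520.
Compose with the decay product (u' = 0.184 in the pion frame): u_2 = (0.184 + 0.852) / (1 + 0.184·0.852) = 1.0360/1.1568 = 0.8956.

β = 0.896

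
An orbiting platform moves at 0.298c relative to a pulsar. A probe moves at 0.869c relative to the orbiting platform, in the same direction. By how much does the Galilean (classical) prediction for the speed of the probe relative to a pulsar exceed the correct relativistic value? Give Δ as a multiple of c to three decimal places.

Δ = 0.240c

Galilean: u_cl = 0.869 + 0.298 = 1.1670.
Relativistic: u_rel = (0.869 + 0.298) / (1 + 0.869·0.298) = 1.1670/1.2590 = 0.9270.
Δ = 1.1670 − 0.9270 = 0.2400.
(The classical prediction exceeds c; the relativistic result does not.)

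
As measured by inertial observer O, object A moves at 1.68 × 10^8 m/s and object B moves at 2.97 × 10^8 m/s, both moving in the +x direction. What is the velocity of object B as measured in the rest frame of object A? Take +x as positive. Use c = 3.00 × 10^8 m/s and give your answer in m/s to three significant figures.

+2.89 × 10^8 m/s

β_A = 0.560, β_B = 0.990 (dividing each by c = 3.00 × 10^8 m/s).
Transform to A's frame with the inverse velocity-addition law: u' = (u − v)/(1 − uv/c²), taking u = β_B and v = β_A.
u' = (0.990 − 0.560) / (1 − (0.560)(0.990)) = 0.4300/0.4456 = 0.9650.
u' = 0.9650 × 3.00 × 10^8 m/s.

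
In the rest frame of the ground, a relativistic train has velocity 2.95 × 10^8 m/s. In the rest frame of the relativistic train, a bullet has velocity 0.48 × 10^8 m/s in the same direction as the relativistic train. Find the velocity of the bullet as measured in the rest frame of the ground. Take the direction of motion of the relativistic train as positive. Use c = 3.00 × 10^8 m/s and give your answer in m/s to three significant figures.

2.96 × 10^8 m/s

In units of c (dividing by 3.00 × 10^8 m/s): v = 0.983, u' = 0.160.
u = (u' + v)/(1 + u'v/c²):
u = (0.160 + 0.983) / (1 + 0.160·0.983) = 1.1433/1.1573 = 0.9879
Converting back: u = 0.9879 × 3.00 × 10^8 m/s.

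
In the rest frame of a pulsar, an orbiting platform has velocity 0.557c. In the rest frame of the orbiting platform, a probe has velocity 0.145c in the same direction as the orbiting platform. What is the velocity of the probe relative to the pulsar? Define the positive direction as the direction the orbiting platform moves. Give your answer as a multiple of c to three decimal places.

With v = 0.557 and u' = 0.145 (in units of c),
u = (u' + v)/(1 + u'v/c²):
u = (0.145 + 0.557) / (1 + 0.145·0.557) = 0.7020/1.0808 = 0.6495
(Galilean addition would give +0.702c.)

0.650c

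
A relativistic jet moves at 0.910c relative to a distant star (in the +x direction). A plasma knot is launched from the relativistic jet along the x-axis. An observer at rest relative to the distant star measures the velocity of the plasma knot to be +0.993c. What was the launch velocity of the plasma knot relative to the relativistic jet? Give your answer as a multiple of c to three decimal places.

+0.861c

Invert the composition law: u' = (u − v)/(1 − uv/c²).
u' = (0.993 − 0.910) / (1 − (0.993)(0.910)) = 0.0830/0.0964 = 0.8613.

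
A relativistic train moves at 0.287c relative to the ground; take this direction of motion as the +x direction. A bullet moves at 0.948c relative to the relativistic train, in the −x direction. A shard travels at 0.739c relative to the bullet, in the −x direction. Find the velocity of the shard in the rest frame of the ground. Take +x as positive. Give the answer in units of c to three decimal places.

-0.986c

Apply u = (u' + v)/(1 + u'v/c²) successively, working outward toward the ground.
Start: velocity of the relativistic train relative to the ground = 0.2870c.
Compose with the bullet (u' = -0.948 in the relativistic train frame): u_1 = (-0.948 + 0.287) / (1 + (-0.948)·0.287) = -0.6610/0.7279 = -0.9081.
Compose with the shard (u' = -0.739 in the bullet frame): u_2 = (-0.739 + (-0.908)) / (1 + (-0.739)·(-0.908)) = -1.6471/1.6711 = -0.9856.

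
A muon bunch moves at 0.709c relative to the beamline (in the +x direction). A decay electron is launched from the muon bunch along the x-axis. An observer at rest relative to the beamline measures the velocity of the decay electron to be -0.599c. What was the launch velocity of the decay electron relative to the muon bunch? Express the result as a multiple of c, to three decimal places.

-0.918c

Invert the composition law: u' = (u − v)/(1 − uv/c²).
u' = (-0.599 − 0.709) / (1 − (-0.599)(0.709)) = -1.3080/1.4247 = -0.9181.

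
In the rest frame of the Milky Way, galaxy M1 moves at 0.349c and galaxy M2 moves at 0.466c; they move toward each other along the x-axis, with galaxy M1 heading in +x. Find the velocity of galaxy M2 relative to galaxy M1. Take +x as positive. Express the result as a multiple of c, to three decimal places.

-0.701c

β_A = 0.349, β_B = -0.466.
Transform to A's frame with the inverse velocity-addition law: u' = (u − v)/(1 − uv/c²), taking u = β_B and v = β_A.
u' = (-0.466 − 0.349) / (1 − (0.349)(-0.466)) = -0.8150/1.1626 = -0.7010.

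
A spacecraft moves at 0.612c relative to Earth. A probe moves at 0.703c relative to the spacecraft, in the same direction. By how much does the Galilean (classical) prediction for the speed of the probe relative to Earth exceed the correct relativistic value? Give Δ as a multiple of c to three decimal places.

Galilean: u_cl = 0.703 + 0.612 = 1.3150.
Relativistic: u_rel = (0.703 + 0.612) / (1 + 0.703·0.612) = 1.3150/1.4302 = 0.9194.
Δ = 1.3150 − 0.9194 = 0.3956.
(The classical prediction exceeds c; the relativistic result does not.)

Δ = 0.396c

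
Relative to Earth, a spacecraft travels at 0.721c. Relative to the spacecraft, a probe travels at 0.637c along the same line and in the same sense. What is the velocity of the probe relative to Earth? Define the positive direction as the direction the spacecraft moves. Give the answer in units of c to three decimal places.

With v = 0.721 and u' = 0.637 (in units of c),
u = (u' + v)/(1 + u'v/c²):
u = (0.637 + 0.721) / (1 + 0.637·0.721) = 1.3580/1.4593 = 0.9306

0.931c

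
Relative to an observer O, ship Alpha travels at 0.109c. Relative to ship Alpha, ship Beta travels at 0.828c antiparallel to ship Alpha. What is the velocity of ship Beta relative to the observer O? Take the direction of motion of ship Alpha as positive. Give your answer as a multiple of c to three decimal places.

-0.790c

With v = 0.109 and u' = -0.828 (in units of c),
u = (u' + v)/(1 + u'v/c²):
u = (-0.828 + 0.109) / (1 + (-0.828)·0.109) = -0.7190/0.9097 = -0.7903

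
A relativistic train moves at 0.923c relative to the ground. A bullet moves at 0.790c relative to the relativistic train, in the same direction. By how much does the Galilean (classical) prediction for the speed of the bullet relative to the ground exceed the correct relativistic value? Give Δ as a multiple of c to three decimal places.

Δ = 0.722c

Galilean: u_cl = 0.790 + 0.923 = 1.7130.
Relativistic: u_rel = (0.790 + 0.923) / (1 + 0.790·0.923) = 1.7130/1.7292 = 0.9906.
Δ = 1.7130 − 0.9906 = 0.7224.
(The classical prediction exceeds c; the relativistic result does not.)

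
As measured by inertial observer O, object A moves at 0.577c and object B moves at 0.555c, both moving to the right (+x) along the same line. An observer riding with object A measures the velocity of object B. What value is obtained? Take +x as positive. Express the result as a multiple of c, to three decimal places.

-0.032c

β_A = 0.577, β_B = 0.555.
Transform to A's frame with the inverse velocity-addition law: u' = (u − v)/(1 − uv/c²), taking u = β_B and v = β_A.
u' = (0.555 − 0.577) / (1 − (0.577)(0.555)) = -0.0220/0.6798 = -0.0324.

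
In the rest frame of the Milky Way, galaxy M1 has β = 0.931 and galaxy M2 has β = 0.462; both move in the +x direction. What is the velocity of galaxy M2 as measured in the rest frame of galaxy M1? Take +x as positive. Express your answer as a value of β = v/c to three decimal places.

β = -0.823

β_A = 0.931, β_B = 0.462.
Transform to A's frame with the inverse velocity-addition law: u' = (u − v)/(1 − uv/c²), taking u = β_B and v = β_A.
u' = (0.462 − 0.931) / (1 − (0.931)(0.462)) = -0.4690/0.5699 = -0.8230.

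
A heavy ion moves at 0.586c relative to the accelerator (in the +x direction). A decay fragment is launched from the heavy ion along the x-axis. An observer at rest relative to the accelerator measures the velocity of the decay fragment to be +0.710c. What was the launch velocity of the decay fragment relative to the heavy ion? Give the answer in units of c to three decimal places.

+0.212c

Invert the composition law: u' = (u − v)/(1 − uv/c²).
u' = (0.710 − 0.586) / (1 − (0.710)(0.586)) = 0.1240/0.5839 = 0.2124.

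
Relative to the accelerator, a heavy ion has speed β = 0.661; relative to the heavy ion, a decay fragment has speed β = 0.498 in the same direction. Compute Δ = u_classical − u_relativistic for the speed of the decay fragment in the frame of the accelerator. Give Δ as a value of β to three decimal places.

Galilean: u_cl = 0.498 + 0.661 = 1.1590.
Relativistic: u_rel = (0.498 + 0.661) / (1 + 0.498·0.661) = 1.1590/1.3292 = 0.8720.
Δ = 1.1590 − 0.8720 = 0.2870.
(The classical prediction exceeds c; the relativistic result does not.)

Δ = 0.287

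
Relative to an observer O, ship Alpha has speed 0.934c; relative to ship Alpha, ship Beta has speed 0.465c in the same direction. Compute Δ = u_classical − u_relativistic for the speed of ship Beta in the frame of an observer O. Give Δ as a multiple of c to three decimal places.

Galilean: u_cl = 0.465 + 0.934 = 1.3990.
Relativistic: u_rel = (0.465 + 0.934) / (1 + 0.465·0.934) = 1.3990/1.4343 = 0.9754.
Δ = 1.3990 − 0.9754 = 0.4236.
(The classical prediction exceeds c; the relativistic result does not.)

Δ = 0.424c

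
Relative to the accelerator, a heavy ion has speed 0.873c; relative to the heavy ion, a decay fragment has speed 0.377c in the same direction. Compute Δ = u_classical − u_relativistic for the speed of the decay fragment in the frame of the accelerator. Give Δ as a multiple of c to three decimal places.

Galilean: u_cl = 0.377 + 0.873 = 1.2500.
Relativistic: u_rel = (0.377 + 0.873) / (1 + 0.377·0.873) = 1.2500/1.3291 = 0.9405.
Δ = 1.2500 − 0.9405 = 0.3095.
(The classical prediction exceeds c; the relativistic result does not.)

Δ = 0.310c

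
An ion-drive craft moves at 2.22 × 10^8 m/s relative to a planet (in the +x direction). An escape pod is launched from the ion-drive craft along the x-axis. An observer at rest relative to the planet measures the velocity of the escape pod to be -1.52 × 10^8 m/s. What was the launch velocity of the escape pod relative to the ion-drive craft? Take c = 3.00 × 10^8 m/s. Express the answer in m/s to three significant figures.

v = 0.740c, u = -0.507c.
Invert the composition law: u' = (u − v)/(1 − uv/c²).
u' = (-0.507 − 0.740) / (1 − (-0.507)(0.740)) = -1.2467/1.3749 = -0.9067.
u' = -0.9067 × 3.00 × 10^8 m/s.

-2.72 × 10^8 m/s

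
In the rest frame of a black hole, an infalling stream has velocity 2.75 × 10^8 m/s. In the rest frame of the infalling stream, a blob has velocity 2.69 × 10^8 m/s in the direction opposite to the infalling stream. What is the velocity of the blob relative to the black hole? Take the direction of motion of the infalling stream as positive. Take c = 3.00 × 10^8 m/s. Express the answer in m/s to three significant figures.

+3.37 × 10^7 m/s

In units of c (dividing by 3.00 × 10^8 m/s): v = 0.917, u' = -0.897.
u = (u' + v)/(1 + u'v/c²):
u = (-0.897 + 0.917) / (1 + (-0.897)·0.917) = 0.0200/0.1781 = 0.1123
(Galilean addition would give +0.020c.)
Converting back: u = 0.1123 × 3.00 × 10^8 m/s.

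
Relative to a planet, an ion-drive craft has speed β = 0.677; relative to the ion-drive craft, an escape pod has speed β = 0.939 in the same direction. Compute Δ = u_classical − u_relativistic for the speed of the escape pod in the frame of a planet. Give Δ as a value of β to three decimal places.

Galilean: u_cl = 0.939 + 0.677 = 1.6160.
Relativistic: u_rel = (0.939 + 0.677) / (1 + 0.939·0.677) = 1.6160/1.6357 = 0.9880.
Δ = 1.6160 − 0.9880 = 0.6280.
(The classical prediction exceeds c; the relativistic result does not.)

Δ = 0.628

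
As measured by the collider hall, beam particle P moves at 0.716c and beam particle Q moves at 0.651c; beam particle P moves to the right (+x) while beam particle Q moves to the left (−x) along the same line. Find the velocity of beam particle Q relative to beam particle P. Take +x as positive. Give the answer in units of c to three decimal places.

-0.932c

β_A = 0.716, β_B = -0.651.
Transform to A's frame with the inverse velocity-addition law: u' = (u − v)/(1 − uv/c²), taking u = β_B and v = β_A.
u' = (-0.651 − 0.716) / (1 − (0.716)(-0.651)) = -1.3670/1.4661 = -0.9324.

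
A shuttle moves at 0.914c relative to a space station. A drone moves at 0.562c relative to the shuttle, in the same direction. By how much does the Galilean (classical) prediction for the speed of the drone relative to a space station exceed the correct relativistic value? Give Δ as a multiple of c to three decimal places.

Δ = 0.501c

Galilean: u_cl = 0.562 + 0.914 = 1.4760.
Relativistic: u_rel = (0.562 + 0.914) / (1 + 0.562·0.914) = 1.4760/1.5137 = 0.9751.
Δ = 1.4760 − 0.9751 = 0.5009.
(The classical prediction exceeds c; the relativistic result does not.)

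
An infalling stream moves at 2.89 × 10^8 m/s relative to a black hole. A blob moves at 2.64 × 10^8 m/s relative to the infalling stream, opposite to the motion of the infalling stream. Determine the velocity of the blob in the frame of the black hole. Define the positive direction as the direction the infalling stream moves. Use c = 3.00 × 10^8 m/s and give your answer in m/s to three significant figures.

In units of c (dividing by 3.00 × 10^8 m/s): v = 0.963, u' = -0.880.
u = (u' + v)/(1 + u'v/c²):
u = (-0.880 + 0.963) / (1 + (-0.880)·0.963) = 0.0833/0.1523 = 0.5473
Converting back: u = 0.5473 × 3.00 × 10^8 m/s.

+1.64 × 10^8 m/s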